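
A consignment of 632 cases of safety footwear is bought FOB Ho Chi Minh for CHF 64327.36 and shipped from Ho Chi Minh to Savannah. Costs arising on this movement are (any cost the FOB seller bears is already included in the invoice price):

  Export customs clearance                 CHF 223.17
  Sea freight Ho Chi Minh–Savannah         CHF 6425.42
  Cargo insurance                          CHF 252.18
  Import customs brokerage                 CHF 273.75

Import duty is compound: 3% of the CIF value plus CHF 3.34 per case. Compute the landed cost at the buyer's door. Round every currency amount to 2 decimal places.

FOB: the seller bears costs until goods are on board at the origin port; the buyer bears freight, insurance and all costs thereafter.
Already in the invoice (seller's account under FOB): export clearance — exclude.
CIF value = FOB price + freight + insurance = 64327.36 + 6425.42 + 252.18 = 71004.96
Ad valorem component: 71004.96 × 3% = 2130.15
Specific component: 632 × 3.34 = 2110.88
Import duty = 2130.15 + 2110.88 = 4241.03
Buyer bears: freight 6425.42 + insurance 252.18 + brokerage 273.75 + duty 4241.03 = 11192.38
Landed cost = invoice 64327.36 + 11192.38 = 75519.74

Total landed cost: CHF 75519.74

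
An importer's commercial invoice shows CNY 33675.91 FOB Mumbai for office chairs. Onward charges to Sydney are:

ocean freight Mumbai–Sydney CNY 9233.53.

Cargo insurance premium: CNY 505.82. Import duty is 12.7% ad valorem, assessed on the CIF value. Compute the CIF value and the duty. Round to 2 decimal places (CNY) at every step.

CIF value: CNY 43415.26; import duty: CNY 5513.74

CIF = FOB price + freight + insurance
CIF = 33675.91 + 9233.53 + 505.82 = 43415.26
Import duty = 43415.26 × 12.7% = 5513.74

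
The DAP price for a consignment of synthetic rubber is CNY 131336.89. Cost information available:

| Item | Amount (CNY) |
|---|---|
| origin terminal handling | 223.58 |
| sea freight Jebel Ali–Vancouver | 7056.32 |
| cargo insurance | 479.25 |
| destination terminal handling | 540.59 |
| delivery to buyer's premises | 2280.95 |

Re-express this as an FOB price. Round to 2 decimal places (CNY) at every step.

Not relevant to the conversion: origin terminal — on the seller under both DAP and FOB; already in the DAP price and stays in the FOB price.
From DAP to FOB, the seller no longer bears: freight, insurance, destination terminal, delivery.
FOB price = 131336.89 − 7056.32 − 479.25 − 540.59 − 2280.95 = 120979.78

FOB price: CNY 120979.78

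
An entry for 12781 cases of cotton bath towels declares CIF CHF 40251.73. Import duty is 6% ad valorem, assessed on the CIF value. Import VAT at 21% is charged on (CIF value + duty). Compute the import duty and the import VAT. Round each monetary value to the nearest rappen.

Import duty = 40251.73 × 6% = 2415.10
VAT base = CIF + duty = 40251.73 + 2415.10 = 42666.83
Import VAT = 42666.83 × 21% = 8960.03

Import duty: CHF 2415.10; import VAT: CHF 8960.03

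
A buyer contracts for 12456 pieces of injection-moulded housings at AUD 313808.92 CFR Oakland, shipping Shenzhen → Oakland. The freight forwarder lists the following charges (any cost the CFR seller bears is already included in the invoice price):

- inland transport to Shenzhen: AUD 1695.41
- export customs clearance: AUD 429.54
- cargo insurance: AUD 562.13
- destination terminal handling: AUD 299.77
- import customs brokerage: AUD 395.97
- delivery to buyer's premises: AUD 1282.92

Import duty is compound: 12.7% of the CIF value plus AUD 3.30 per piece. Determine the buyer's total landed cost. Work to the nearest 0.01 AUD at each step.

Total landed cost: AUD 397379.63

CFR: the seller pays costs through ocean freight to the destination port, but not insurance.
Already in the invoice (seller's account under CFR): inland to port, export clearance — exclude.
CIF value = CFR price + insurance = 313808.92 + 562.13 = 314371.05
Ad valorem component: 314371.05 × 12.7% = 39925.12
Specific component: 12456 × 3.30 = 41104.80
Import duty = 39925.12 + 41104.80 = 81029.92
Buyer bears: insurance 562.13 + destination terminal 299.77 + brokerage 395.97 + delivery 1282.92 + duty 81029.92 = 83570.71
Landed cost = invoice 313808.92 + 83570.71 = 397379.63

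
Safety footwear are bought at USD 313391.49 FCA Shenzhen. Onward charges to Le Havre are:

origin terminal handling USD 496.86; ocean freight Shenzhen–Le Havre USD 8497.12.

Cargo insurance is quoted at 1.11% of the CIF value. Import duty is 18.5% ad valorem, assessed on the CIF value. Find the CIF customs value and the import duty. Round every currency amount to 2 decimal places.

Let C be the CIF value. C = FCA price + pre-shipment costs + freight + 1.11% × C
C − 1.11% × C = 313391.49 + 496.86 + 8497.12
0.9889 × C = 322385.47
C = 322385.47 / 0.9889 = 326004.12
Insurance premium = 1.11% × 326004.12 = 3618.65
Import duty = 326004.12 × 18.5% = 60310.76

CIF value: USD 326004.12; import duty: USD 60310.76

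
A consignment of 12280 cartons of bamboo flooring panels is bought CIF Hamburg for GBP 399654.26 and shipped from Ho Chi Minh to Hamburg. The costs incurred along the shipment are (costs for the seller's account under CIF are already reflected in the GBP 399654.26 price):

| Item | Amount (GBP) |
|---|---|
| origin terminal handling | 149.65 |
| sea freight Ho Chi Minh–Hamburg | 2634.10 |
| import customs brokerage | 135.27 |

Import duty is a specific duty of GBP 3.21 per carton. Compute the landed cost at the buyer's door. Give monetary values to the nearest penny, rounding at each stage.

Total landed cost: GBP 439208.33

CIF: the seller pays costs through ocean freight and marine insurance to the destination port.
Already in the invoice (seller's account under CIF): origin terminal, freight — exclude.
The CIF price already equals the CIF value: 399654.26
Import duty = 12280 × 3.21 = 39418.80
Buyer bears: brokerage 135.27 + duty 39418.80 = 39554.07
Landed cost = invoice 399654.26 + 39554.07 = 439208.33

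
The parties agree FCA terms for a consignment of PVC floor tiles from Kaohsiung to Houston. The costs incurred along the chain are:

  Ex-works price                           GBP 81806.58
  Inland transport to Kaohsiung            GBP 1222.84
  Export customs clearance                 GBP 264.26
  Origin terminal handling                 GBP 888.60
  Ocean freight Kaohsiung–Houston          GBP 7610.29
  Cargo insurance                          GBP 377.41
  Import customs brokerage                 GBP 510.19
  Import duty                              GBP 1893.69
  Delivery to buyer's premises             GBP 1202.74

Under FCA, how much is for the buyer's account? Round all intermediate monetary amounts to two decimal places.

FCA: the seller delivers export-cleared goods to the carrier; the buyer bears costs from that point.
Seller's account: goods 81806.58 + inland to port 1222.84 + export clearance 264.26 = 83293.68
Buyer's account: origin terminal 888.60 + freight 7610.29 + insurance 377.41 + brokerage 510.19 + duty 1893.69 + delivery 1202.74 = 12482.92

Buyer's account: GBP 12482.92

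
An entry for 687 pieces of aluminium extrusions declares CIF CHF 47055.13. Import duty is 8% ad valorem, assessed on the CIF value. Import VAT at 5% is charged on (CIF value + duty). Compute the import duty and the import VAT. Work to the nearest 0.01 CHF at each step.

Import duty: CHF 3764.41; import VAT: CHF 2540.98

Import duty = 47055.13 × 8% = 3764.41
VAT base = CIF + duty = 47055.13 + 3764.41 = 50819.54
Import VAT = 50819.54 × 5% = 2540.98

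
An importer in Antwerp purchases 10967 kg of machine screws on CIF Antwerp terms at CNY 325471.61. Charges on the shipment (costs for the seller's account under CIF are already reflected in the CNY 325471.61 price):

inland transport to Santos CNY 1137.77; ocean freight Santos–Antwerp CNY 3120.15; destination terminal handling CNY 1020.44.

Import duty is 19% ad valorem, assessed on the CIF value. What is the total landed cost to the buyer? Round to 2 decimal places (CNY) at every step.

Total landed cost: CNY 388331.66

CIF: the seller pays costs through ocean freight and marine insurance to the destination port.
Already in the invoice (seller's account under CIF): inland to port, freight — exclude.
The CIF price already equals the CIF value: 325471.61
Import duty = 325471.61 × 19% = 61839.61
Buyer bears: destination terminal 1020.44 + duty 61839.61 = 62860.05
Landed cost = invoice 325471.61 + 62860.05 = 388331.66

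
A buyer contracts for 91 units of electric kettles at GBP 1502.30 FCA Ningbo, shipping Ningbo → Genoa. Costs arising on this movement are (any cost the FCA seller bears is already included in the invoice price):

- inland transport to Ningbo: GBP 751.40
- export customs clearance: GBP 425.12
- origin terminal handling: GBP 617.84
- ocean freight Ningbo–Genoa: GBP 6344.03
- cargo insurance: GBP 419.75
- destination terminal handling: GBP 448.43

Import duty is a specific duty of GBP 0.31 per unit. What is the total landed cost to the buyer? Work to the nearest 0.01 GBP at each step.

Total landed cost: GBP 9360.56

FCA: the seller delivers export-cleared goods to the carrier; the buyer bears costs from that point.
Already in the invoice (seller's account under FCA): inland to port, export clearance — exclude.
CIF value = FCA price + origin terminal + freight + insurance = 1502.30 + 617.84 + 6344.03 + 419.75 = 8883.92
Import duty = 91 × 0.31 = 28.21
Buyer bears: origin terminal 617.84 + freight 6344.03 + insurance 419.75 + destination terminal 448.43 + duty 28.21 = 7858.26
Landed cost = invoice 1502.30 + 7858.26 = 9360.56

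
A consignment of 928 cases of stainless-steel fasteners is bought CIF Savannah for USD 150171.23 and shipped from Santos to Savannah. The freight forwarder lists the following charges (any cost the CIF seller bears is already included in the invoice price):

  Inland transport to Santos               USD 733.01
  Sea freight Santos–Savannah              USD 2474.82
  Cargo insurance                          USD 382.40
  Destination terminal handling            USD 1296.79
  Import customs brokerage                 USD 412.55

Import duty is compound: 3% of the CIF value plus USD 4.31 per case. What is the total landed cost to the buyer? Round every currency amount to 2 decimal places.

Total landed cost: USD 160385.39

CIF: the seller pays costs through ocean freight and marine insurance to the destination port.
Already in the invoice (seller's account under CIF): inland to port, freight, insurance — exclude.
The CIF price already equals the CIF value: 150171.23
Ad valorem component: 150171.23 × 3% = 4505.14
Specific component: 928 × 4.31 = 3999.68
Import duty = 4505.14 + 3999.68 = 8504.82
Buyer bears: destination terminal 1296.79 + brokerage 412.55 + duty 8504.82 = 10214.16
Landed cost = invoice 150171.23 + 10214.16 = 160385.39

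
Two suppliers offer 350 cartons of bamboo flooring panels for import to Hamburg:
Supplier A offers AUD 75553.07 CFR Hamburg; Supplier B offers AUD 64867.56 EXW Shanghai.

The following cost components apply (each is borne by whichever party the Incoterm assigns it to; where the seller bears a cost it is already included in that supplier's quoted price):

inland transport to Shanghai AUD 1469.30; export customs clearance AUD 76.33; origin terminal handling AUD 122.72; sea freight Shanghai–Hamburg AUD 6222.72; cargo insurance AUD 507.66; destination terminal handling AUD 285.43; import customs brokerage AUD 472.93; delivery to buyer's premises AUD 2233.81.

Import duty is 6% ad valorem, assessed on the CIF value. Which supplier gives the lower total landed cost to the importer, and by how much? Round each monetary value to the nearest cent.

Supplier B is cheaper by AUD 2962.10

Supplier A (CFR):
CIF value = CFR price + insurance = 75553.07 + 507.66 = 76060.73
Import duty = 76060.73 × 6% = 4563.64
Buyer bears (A): 507.66 + 285.43 + 472.93 + 2233.81 = 3499.83
Landed cost (A) = invoice 75553.07 + 3499.83 + duty 4563.64 = 83616.54
Supplier B (EXW):
CIF value = EXW price + inland to port + export clearance + origin terminal + freight + insurance = 64867.56 + 1469.30 + 76.33 + 122.72 + 6222.72 + 507.66 = 73266.29
Import duty = 73266.29 × 6% = 4395.98
Buyer bears (B): 1469.30 + 76.33 + 122.72 + 6222.72 + 507.66 + 285.43 + 472.93 + 2233.81 = 11390.90
Landed cost (B) = invoice 64867.56 + 11390.90 + duty 4395.98 = 80654.44
Difference = |83616.54 − 80654.44| = 2962.10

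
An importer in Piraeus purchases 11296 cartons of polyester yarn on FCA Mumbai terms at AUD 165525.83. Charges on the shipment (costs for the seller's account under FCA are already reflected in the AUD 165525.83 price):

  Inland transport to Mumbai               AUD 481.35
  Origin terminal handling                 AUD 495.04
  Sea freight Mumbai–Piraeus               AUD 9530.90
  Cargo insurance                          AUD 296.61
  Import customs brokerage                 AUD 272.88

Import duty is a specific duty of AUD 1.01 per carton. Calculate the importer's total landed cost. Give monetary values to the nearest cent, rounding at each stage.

Total landed cost: AUD 187530.22

FCA: the seller delivers export-cleared goods to the carrier; the buyer bears costs from that point.
Already in the invoice (seller's account under FCA): inland to port — exclude.
CIF value = FCA price + origin terminal + freight + insurance = 165525.83 + 495.04 + 9530.90 + 296.61 = 175848.38
Import duty = 11296 × 1.01 = 11408.96
Buyer bears: origin terminal 495.04 + freight 9530.90 + insurance 296.61 + brokerage 272.88 + duty 11408.96 = 22004.39
Landed cost = invoice 165525.83 + 22004.39 = 187530.22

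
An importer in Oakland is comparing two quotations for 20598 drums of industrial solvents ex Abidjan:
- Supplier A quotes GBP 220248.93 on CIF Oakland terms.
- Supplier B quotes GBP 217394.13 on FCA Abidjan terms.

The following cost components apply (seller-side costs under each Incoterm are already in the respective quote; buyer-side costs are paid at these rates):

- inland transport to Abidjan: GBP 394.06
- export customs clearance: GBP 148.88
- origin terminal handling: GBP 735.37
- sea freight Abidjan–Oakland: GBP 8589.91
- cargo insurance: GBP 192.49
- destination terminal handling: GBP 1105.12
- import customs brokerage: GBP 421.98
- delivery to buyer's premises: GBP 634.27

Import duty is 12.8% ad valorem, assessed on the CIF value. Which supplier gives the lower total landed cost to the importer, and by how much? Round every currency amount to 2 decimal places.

Supplier A (CIF):
The CIF price already equals the CIF value: 220248.93
Import duty = 220248.93 × 12.8% = 28191.86
Buyer bears (A): 1105.12 + 421.98 + 634.27 = 2161.37
Landed cost (A) = invoice 220248.93 + 2161.37 + duty 28191.86 = 250602.16
Supplier B (FCA):
CIF value = FCA price + origin terminal + freight + insurance = 217394.13 + 735.37 + 8589.91 + 192.49 = 226911.90
Import duty = 226911.90 × 12.8% = 29044.72
Buyer bears (B): 735.37 + 8589.91 + 192.49 + 1105.12 + 421.98 + 634.27 = 11679.14
Landed cost (B) = invoice 217394.13 + 11679.14 + duty 29044.72 = 258117.99
Difference = |250602.16 − 258117.99| = 7515.83

Supplier A is cheaper by GBP 7515.83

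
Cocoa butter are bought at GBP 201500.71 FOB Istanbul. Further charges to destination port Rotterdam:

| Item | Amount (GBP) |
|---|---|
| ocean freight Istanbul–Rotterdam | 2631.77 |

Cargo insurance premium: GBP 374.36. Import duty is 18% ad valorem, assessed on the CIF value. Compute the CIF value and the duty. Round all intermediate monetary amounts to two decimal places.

CIF = FOB price + freight + insurance
CIF = 201500.71 + 2631.77 + 374.36 = 204506.84
Import duty = 204506.84 × 18% = 36811.23

CIF value: GBP 204506.84; import duty: GBP 36811.23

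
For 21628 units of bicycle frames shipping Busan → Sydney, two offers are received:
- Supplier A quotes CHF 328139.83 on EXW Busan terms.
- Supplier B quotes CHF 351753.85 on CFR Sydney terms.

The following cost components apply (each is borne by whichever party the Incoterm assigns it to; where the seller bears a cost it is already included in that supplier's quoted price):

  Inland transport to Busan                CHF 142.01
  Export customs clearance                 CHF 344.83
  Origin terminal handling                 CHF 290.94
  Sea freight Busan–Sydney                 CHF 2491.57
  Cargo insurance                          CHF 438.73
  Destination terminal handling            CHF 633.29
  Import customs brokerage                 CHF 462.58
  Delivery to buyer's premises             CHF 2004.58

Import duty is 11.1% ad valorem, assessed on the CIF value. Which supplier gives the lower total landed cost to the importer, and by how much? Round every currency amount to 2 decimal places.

Supplier A (EXW):
CIF value = EXW price + inland to port + export clearance + origin terminal + freight + insurance = 328139.83 + 142.01 + 344.83 + 290.94 + 2491.57 + 438.73 = 331847.91
Import duty = 331847.91 × 11.1% = 36835.12
Buyer bears (A): 142.01 + 344.83 + 290.94 + 2491.57 + 438.73 + 633.29 + 462.58 + 2004.58 = 6808.53
Landed cost (A) = invoice 328139.83 + 6808.53 + duty 36835.12 = 371783.48
Supplier B (CFR):
CIF value = CFR price + insurance = 351753.85 + 438.73 = 352192.58
Import duty = 352192.58 × 11.1% = 39093.38
Buyer bears (B): 438.73 + 633.29 + 462.58 + 2004.58 = 3539.18
Landed cost (B) = invoice 351753.85 + 3539.18 + duty 39093.38 = 394386.41
Difference = |371783.48 − 394386.41| = 22602.93

Supplier A is cheaper by CHF 22602.93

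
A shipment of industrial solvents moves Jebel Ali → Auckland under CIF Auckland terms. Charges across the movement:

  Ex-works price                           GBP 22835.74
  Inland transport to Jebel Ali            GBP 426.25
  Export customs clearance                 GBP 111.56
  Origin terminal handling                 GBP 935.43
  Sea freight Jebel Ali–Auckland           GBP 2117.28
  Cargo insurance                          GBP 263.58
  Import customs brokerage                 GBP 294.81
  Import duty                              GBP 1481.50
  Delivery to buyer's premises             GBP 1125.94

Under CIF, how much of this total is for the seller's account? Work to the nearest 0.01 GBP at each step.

CIF: the seller pays costs through ocean freight and marine insurance to the destination port.
Seller's account: goods 22835.74 + inland to port 426.25 + export clearance 111.56 + origin terminal 935.43 + freight 2117.28 + insurance 263.58 = 26689.84
Buyer's account: brokerage 294.81 + duty 1481.50 + delivery 1125.94 = 2902.25

Seller's account: GBP 26689.84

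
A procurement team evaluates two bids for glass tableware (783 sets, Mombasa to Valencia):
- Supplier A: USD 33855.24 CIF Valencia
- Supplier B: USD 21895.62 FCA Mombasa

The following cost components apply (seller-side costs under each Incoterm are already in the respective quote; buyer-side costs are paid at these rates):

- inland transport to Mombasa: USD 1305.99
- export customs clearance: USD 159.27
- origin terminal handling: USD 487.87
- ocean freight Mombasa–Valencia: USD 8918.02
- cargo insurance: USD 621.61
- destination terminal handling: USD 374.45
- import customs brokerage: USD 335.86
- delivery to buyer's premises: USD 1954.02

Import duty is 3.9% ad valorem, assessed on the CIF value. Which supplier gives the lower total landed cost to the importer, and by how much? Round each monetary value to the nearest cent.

Supplier A (CIF):
The CIF price already equals the CIF value: 33855.24
Import duty = 33855.24 × 3.9% = 1320.35
Buyer bears (A): 374.45 + 335.86 + 1954.02 = 2664.33
Landed cost (A) = invoice 33855.24 + 2664.33 + duty 1320.35 = 37839.92
Supplier B (FCA):
CIF value = FCA price + origin terminal + freight + insurance = 21895.62 + 487.87 + 8918.02 + 621.61 = 31923.12
Import duty = 31923.12 × 3.9% = 1245.00
Buyer bears (B): 487.87 + 8918.02 + 621.61 + 374.45 + 335.86 + 1954.02 = 12691.83
Landed cost (B) = invoice 21895.62 + 12691.83 + duty 1245.00 = 35832.45
Difference = |37839.92 − 35832.45| = 2007.47

Supplier B is cheaper by USD 2007.47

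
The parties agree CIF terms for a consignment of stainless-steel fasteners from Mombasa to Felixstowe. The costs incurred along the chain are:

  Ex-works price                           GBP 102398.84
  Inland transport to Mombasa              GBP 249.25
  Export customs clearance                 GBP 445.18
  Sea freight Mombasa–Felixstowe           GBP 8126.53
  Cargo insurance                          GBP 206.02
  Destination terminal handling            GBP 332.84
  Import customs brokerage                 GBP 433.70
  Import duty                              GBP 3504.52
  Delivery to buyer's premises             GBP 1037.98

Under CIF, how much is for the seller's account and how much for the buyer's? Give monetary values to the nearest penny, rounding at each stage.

Seller: GBP 111425.82; buyer: GBP 5309.04

CIF: the seller pays costs through ocean freight and marine insurance to the destination port.
Seller's account: goods 102398.84 + inland to port 249.25 + export clearance 445.18 + freight 8126.53 + insurance 206.02 = 111425.82
Buyer's account: destination terminal 332.84 + brokerage 433.70 + duty 3504.52 + delivery 1037.98 = 5309.04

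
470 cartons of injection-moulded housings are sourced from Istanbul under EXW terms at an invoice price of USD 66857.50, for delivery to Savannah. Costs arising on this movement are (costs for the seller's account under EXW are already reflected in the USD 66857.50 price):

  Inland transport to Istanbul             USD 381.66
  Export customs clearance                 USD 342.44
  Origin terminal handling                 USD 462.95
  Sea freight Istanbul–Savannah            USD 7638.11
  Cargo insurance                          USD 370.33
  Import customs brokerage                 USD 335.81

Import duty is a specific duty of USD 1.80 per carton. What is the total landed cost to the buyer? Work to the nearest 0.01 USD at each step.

Total landed cost: USD 77234.80

EXW: the seller makes goods available at their premises; the buyer bears all onward costs.
CIF value = EXW price + inland to port + export clearance + origin terminal + freight + insurance = 66857.50 + 381.66 + 342.44 + 462.95 + 7638.11 + 370.33 = 76052.99
Import duty = 470 × 1.80 = 846.00
Buyer bears: inland to port 381.66 + export clearance 342.44 + origin terminal 462.95 + freight 7638.11 + insurance 370.33 + brokerage 335.81 + duty 846.00 = 10377.30
Landed cost = invoice 66857.50 + 10377.30 = 77234.80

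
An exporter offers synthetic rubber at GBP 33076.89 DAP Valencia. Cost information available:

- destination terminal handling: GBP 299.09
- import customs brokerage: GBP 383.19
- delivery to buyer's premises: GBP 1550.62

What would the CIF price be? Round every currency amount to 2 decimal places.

CIF price: GBP 31227.18

Not relevant to the conversion: brokerage — on the buyer under both terms; not part of either seller's price.
From DAP to CIF, the seller no longer bears: destination terminal, delivery.
CIF price = 33076.89 − 299.09 − 1550.62 = 31227.18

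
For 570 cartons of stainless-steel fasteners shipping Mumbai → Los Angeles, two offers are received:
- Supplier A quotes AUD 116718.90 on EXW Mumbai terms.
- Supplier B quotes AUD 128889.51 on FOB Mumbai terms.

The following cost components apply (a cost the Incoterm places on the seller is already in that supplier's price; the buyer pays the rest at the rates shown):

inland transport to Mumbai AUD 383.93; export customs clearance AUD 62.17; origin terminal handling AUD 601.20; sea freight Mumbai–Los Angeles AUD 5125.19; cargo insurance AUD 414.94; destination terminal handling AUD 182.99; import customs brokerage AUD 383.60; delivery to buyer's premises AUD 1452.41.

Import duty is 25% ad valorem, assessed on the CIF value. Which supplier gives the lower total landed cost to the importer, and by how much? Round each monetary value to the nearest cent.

Supplier A is cheaper by AUD 13904.14

Supplier A (EXW):
CIF value = EXW price + inland to port + export clearance + origin terminal + freight + insurance = 116718.90 + 383.93 + 62.17 + 601.20 + 5125.19 + 414.94 = 123306.33
Import duty = 123306.33 × 25% = 30826.58
Buyer bears (A): 383.93 + 62.17 + 601.20 + 5125.19 + 414.94 + 182.99 + 383.60 + 1452.41 = 8606.43
Landed cost (A) = invoice 116718.90 + 8606.43 + duty 30826.58 = 156151.91
Supplier B (FOB):
CIF value = FOB price + freight + insurance = 128889.51 + 5125.19 + 414.94 = 134429.64
Import duty = 134429.64 × 25% = 33607.41
Buyer bears (B): 5125.19 + 414.94 + 182.99 + 383.60 + 1452.41 = 7559.13
Landed cost (B) = invoice 128889.51 + 7559.13 + duty 33607.41 = 170056.05
Difference = |156151.91 − 170056.05| = 13904.14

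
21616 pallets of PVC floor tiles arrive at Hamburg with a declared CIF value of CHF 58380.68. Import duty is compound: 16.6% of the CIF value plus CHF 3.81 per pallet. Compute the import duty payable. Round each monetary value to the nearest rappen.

Ad valorem component: 58380.68 × 16.6% = 9691.19
Specific component: 21616 × 3.81 = 82356.96
Import duty = 9691.19 + 82356.96 = 92048.15

Import duty: CHF 92048.15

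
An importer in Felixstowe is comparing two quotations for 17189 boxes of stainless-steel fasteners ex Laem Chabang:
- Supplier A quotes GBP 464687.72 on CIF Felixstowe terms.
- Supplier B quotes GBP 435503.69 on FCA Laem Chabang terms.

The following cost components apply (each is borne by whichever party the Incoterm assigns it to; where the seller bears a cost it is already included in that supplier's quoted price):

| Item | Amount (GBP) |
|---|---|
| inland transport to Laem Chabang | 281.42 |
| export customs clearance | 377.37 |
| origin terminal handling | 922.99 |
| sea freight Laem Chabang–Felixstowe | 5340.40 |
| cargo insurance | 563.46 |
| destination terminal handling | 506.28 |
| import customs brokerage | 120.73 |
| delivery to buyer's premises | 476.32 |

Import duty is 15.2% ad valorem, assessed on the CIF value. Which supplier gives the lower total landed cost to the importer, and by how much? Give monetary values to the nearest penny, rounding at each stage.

Supplier A (CIF):
The CIF price already equals the CIF value: 464687.72
Import duty = 464687.72 × 15.2% = 70632.53
Buyer bears (A): 506.28 + 120.73 + 476.32 = 1103.33
Landed cost (A) = invoice 464687.72 + 1103.33 + duty 70632.53 = 536423.58
Supplier B (FCA):
CIF value = FCA price + origin terminal + freight + insurance = 435503.69 + 922.99 + 5340.40 + 563.46 = 442330.54
Import duty = 442330.54 × 15.2% = 67234.24
Buyer bears (B): 922.99 + 5340.40 + 563.46 + 506.28 + 120.73 + 476.32 = 7930.18
Landed cost (B) = invoice 435503.69 + 7930.18 + duty 67234.24 = 510668.11
Difference = |536423.58 − 510668.11| = 25755.47

Supplier B is cheaper by GBP 25755.47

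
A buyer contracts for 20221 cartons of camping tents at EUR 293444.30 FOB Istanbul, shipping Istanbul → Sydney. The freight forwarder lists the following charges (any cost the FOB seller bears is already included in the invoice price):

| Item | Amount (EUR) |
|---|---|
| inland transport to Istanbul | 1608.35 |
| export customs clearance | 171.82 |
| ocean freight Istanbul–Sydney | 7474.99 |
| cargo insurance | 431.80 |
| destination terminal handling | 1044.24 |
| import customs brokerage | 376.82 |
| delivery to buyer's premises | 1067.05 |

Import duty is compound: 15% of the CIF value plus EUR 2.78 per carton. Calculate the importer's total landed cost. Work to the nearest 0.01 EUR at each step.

Total landed cost: EUR 405256.24

FOB: the seller bears costs until goods are on board at the origin port; the buyer bears freight, insurance and all costs thereafter.
Already in the invoice (seller's account under FOB): inland to port, export clearance — exclude.
CIF value = FOB price + freight + insurance = 293444.30 + 7474.99 + 431.80 = 301351.09
Ad valorem component: 301351.09 × 15% = 45202.66
Specific component: 20221 × 2.78 = 56214.38
Import duty = 45202.66 + 56214.38 = 101417.04
Buyer bears: freight 7474.99 + insurance 431.80 + destination terminal 1044.24 + brokerage 376.82 + delivery 1067.05 + duty 101417.04 = 111811.94
Landed cost = invoice 293444.30 + 111811.94 = 405256.24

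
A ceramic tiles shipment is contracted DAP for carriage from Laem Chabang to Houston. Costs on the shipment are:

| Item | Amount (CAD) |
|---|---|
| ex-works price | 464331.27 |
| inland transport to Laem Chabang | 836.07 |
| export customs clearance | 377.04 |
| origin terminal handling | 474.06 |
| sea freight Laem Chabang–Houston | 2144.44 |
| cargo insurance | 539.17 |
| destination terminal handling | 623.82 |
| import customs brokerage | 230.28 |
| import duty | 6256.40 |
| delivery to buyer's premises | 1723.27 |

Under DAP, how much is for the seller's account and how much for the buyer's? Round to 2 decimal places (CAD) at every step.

DAP: the seller bears all costs to the named destination except import duty and clearance.
Seller's account: goods 464331.27 + inland to port 836.07 + export clearance 377.04 + origin terminal 474.06 + freight 2144.44 + insurance 539.17 + destination terminal 623.82 + delivery 1723.27 = 471049.14
Buyer's account: brokerage 230.28 + duty 6256.40 = 6486.68

Seller: CAD 471049.14; buyer: CAD 6486.68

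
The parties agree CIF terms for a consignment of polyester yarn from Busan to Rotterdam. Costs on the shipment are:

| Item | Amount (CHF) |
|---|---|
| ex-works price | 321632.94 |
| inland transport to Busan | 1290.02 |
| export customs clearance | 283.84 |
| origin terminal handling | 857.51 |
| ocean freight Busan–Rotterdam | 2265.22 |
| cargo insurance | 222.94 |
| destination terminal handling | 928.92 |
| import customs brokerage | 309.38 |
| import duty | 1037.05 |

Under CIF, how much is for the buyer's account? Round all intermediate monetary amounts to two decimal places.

Buyer's account: CHF 2275.35

CIF: the seller pays costs through ocean freight and marine insurance to the destination port.
Seller's account: goods 321632.94 + inland to port 1290.02 + export clearance 283.84 + origin terminal 857.51 + freight 2265.22 + insurance 222.94 = 326552.47
Buyer's account: destination terminal 928.92 + brokerage 309.38 + duty 1037.05 = 2275.35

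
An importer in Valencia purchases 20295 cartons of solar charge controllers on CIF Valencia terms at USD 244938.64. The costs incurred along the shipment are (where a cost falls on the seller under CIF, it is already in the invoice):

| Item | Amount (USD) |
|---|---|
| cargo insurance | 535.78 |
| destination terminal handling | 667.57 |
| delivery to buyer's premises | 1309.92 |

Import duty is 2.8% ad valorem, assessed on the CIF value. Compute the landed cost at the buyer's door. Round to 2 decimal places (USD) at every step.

CIF: the seller pays costs through ocean freight and marine insurance to the destination port.
Already in the invoice (seller's account under CIF): insurance — exclude.
The CIF price already equals the CIF value: 244938.64
Import duty = 244938.64 × 2.8% = 6858.28
Buyer bears: destination terminal 667.57 + delivery 1309.92 + duty 6858.28 = 8835.77
Landed cost = invoice 244938.64 + 8835.77 = 253774.41

Total landed cost: USD 253774.41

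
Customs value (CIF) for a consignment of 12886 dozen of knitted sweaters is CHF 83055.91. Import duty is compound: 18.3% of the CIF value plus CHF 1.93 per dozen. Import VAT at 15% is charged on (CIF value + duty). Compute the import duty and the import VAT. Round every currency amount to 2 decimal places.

Ad valorem component: 83055.91 × 18.3% = 15199.23
Specific component: 12886 × 1.93 = 24869.98
Import duty = 15199.23 + 24869.98 = 40069.21
VAT base = CIF + duty = 83055.91 + 40069.21 = 123125.12
Import VAT = 123125.12 × 15% = 18468.77

Import duty: CHF 40069.21; import VAT: CHF 18468.77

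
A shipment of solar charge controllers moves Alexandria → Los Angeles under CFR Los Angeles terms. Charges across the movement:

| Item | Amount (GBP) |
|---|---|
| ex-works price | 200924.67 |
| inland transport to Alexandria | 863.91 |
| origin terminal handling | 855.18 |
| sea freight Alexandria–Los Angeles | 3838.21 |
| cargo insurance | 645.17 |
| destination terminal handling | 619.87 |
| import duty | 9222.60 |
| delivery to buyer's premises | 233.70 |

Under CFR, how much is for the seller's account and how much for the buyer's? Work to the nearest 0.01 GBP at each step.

CFR: the seller pays costs through ocean freight to the destination port, but not insurance.
Seller's account: goods 200924.67 + inland to port 863.91 + origin terminal 855.18 + freight 3838.21 = 206481.97
Buyer's account: insurance 645.17 + destination terminal 619.87 + duty 9222.60 + delivery 233.70 = 10721.34

Seller: GBP 206481.97; buyer: GBP 10721.34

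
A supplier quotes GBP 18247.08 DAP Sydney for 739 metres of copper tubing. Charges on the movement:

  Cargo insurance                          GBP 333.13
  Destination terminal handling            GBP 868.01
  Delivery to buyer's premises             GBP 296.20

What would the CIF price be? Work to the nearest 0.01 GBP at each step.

Not relevant to the conversion: insurance — on the seller under both DAP and CIF; already in the DAP price and stays in the CIF price.
From DAP to CIF, the seller no longer bears: destination terminal, delivery.
CIF price = 18247.08 − 868.01 − 296.20 = 17082.87

CIF price: GBP 17082.87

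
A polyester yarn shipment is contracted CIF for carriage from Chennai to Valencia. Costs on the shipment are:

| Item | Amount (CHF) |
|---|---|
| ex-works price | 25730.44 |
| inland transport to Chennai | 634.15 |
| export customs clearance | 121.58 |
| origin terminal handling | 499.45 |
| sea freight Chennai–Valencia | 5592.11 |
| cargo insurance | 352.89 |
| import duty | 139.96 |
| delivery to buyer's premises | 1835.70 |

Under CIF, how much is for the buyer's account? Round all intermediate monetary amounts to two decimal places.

CIF: the seller pays costs through ocean freight and marine insurance to the destination port.
Seller's account: goods 25730.44 + inland to port 634.15 + export clearance 121.58 + origin terminal 499.45 + freight 5592.11 + insurance 352.89 = 32930.62
Buyer's account: duty 139.96 + delivery 1835.70 = 1975.66

Buyer's account: CHF 1975.66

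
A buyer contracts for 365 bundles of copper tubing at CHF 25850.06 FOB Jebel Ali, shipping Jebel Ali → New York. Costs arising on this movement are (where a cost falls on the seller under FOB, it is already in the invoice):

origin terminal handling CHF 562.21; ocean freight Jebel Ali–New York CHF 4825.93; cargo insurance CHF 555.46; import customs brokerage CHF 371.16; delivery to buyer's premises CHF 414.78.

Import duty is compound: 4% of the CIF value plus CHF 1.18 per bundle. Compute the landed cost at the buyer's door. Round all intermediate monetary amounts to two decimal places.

FOB: the seller bears costs until goods are on board at the origin port; the buyer bears freight, insurance and all costs thereafter.
Already in the invoice (seller's account under FOB): origin terminal — exclude.
CIF value = FOB price + freight + insurance = 25850.06 + 4825.93 + 555.46 = 31231.45
Ad valorem component: 31231.45 × 4% = 1249.26
Specific component: 365 × 1.18 = 430.70
Import duty = 1249.26 + 430.70 = 1679.96
Buyer bears: freight 4825.93 + insurance 555.46 + brokerage 371.16 + delivery 414.78 + duty 1679.96 = 7847.29
Landed cost = invoice 25850.06 + 7847.29 = 33697.35

Total landed cost: CHF 33697.35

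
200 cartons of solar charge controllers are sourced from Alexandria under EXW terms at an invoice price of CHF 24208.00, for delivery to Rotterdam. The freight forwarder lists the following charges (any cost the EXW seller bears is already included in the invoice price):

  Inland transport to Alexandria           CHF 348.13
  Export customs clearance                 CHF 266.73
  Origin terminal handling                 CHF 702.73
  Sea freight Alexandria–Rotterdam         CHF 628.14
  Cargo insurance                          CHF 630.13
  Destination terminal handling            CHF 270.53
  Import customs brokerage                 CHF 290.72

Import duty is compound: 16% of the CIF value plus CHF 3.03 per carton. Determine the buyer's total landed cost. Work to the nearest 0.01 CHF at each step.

Total landed cost: CHF 32236.53

EXW: the seller makes goods available at their premises; the buyer bears all onward costs.
CIF value = EXW price + inland to port + export clearance + origin terminal + freight + insurance = 24208.00 + 348.13 + 266.73 + 702.73 + 628.14 + 630.13 = 26783.86
Ad valorem component: 26783.86 × 16% = 4285.42
Specific component: 200 × 3.03 = 606.00
Import duty = 4285.42 + 606.00 = 4891.42
Buyer bears: inland to port 348.13 + export clearance 266.73 + origin terminal 702.73 + freight 628.14 + insurance 630.13 + destination terminal 270.53 + brokerage 290.72 + duty 4891.42 = 8028.53
Landed cost = invoice 24208.00 + 8028.53 = 32236.53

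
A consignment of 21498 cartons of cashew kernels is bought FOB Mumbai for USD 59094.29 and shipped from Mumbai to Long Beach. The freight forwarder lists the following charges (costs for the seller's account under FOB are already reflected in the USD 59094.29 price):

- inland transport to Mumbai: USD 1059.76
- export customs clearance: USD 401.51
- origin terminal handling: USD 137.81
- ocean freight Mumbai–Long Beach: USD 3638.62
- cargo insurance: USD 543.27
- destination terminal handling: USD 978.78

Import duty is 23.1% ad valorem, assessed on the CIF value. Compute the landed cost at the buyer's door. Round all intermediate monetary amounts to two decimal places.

Total landed cost: USD 78871.76

FOB: the seller bears costs until goods are on board at the origin port; the buyer bears freight, insurance and all costs thereafter.
Already in the invoice (seller's account under FOB): inland to port, export clearance, origin terminal — exclude.
CIF value = FOB price + freight + insurance = 59094.29 + 3638.62 + 543.27 = 63276.18
Import duty = 63276.18 × 23.1% = 14616.80
Buyer bears: freight 3638.62 + insurance 543.27 + destination terminal 978.78 + duty 14616.80 = 19777.47
Landed cost = invoice 59094.29 + 19777.47 = 78871.76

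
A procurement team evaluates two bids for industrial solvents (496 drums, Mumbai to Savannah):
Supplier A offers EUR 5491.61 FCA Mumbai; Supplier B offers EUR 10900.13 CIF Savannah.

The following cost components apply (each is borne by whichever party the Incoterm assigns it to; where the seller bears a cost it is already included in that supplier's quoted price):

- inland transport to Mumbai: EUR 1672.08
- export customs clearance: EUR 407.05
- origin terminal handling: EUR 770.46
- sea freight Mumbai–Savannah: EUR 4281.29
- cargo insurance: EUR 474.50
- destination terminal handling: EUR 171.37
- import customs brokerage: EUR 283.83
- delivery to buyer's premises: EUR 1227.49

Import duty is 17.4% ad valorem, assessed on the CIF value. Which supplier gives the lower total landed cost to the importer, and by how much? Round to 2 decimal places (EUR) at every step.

Supplier A (FCA):
CIF value = FCA price + origin terminal + freight + insurance = 5491.61 + 770.46 + 4281.29 + 474.50 = 11017.86
Import duty = 11017.86 × 17.4% = 1917.11
Buyer bears (A): 770.46 + 4281.29 + 474.50 + 171.37 + 283.83 + 1227.49 = 7208.94
Landed cost (A) = invoice 5491.61 + 7208.94 + duty 1917.11 = 14617.66
Supplier B (CIF):
The CIF price already equals the CIF value: 10900.13
Import duty = 10900.13 × 17.4% = 1896.62
Buyer bears (B): 171.37 + 283.83 + 1227.49 = 1682.69
Landed cost (B) = invoice 10900.13 + 1682.69 + duty 1896.62 = 14479.44
Difference = |14617.66 − 14479.44| = 138.22

Supplier B is cheaper by EUR 138.22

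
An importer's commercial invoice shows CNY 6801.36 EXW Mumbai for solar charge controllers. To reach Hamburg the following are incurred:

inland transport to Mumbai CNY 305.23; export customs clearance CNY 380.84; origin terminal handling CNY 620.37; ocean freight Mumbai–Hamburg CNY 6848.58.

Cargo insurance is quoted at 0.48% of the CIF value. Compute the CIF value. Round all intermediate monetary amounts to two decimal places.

Let C be the CIF value. C = EXW price + pre-shipment costs + freight + 0.48% × C
C − 0.48% × C = 6801.36 + 305.23 + 380.84 + 620.37 + 6848.58
0.9952 × C = 14956.38
C = 14956.38 / 0.9952 = 15028.52
Insurance premium = 0.48% × 15028.52 = 72.14

CIF value: CNY 15028.52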